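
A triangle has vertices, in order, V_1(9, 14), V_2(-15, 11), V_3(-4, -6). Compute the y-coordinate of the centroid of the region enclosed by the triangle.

Apply the shoelace formula. First the cross-terms c_i = x_i·y_{i+1} − x_{i+1}·y_i:
  309, 134, -2  ⇒  2A = 441, A = 220.5.
Then Σ (y_i + y_{i+1})·c_i = 8379, so ȳ = 8379 / (6·220.5) = 19/3.

19/3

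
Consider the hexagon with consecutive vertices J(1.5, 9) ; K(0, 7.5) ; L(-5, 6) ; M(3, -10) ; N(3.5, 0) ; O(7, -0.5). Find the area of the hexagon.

88.875

Cross-terms: 11.25, 37.5, 32, 35, -1.75, 63.75  ⇒  Σ = 177.75
Area = |Σ|/2 = 88.875.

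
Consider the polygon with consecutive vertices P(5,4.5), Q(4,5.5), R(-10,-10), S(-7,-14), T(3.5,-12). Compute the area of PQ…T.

P→Q: (5)(5.5) − (4)(4.5) = 9.5
Q→R: (4)(-10) − (-10)(5.5) = 15
R→S: (-10)(-14) − (-7)(-10) = 70
S→T: (-7)(-12) − (3.5)(-14) = 133
T→P: (3.5)(4.5) − (5)(-12) = 75.75
Σ = 303.25
Area = |Σ|/2 = 151.625.

151.625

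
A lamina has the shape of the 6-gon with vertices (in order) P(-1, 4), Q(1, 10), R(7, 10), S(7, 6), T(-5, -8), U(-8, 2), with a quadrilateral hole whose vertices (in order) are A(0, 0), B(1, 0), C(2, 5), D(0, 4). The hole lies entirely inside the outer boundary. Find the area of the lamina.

109.5

Outer boundary:
Apply the shoelace (surveyor's) formula: 2A = Σ (x_i·y_{i+1} − x_{i+1}·y_i), indices taken mod 6.
P→Q: (-1)(10) − (1)(4) = -14
Q→R: (1)(10) − (7)(10) = -60
R→S: (7)(6) − (7)(10) = -28
S→T: (7)(-8) − (-5)(6) = -26
T→U: (-5)(2) − (-8)(-8) = -74
U→P: (-8)(4) − (-1)(2) = -30
Σ = -232
Area = |Σ|/2 = 116.
Hole:
A→B: (0)(0) − (1)(0) = 0
B→C: (1)(5) − (2)(0) = 5
C→D: (2)(4) − (0)(5) = 8
D→A: (0)(0) − (0)(4) = 0
Σ = 13
Area = |Σ|/2 = 6.5.
Net area = 116 − 6.5 = 109.5.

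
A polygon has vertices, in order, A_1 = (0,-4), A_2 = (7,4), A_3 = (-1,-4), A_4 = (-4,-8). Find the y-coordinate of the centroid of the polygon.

Apply Gauss's area formula. First the cross-terms c_i = x_i·y_{i+1} − x_{i+1}·y_i:
  28, -24, -8, 16  ⇒  2A = 12, A = 6.
Then Σ (y_i + y_{i+1})·c_i = -96, so ȳ = -96 / (6·6) = -8/3.

-8/3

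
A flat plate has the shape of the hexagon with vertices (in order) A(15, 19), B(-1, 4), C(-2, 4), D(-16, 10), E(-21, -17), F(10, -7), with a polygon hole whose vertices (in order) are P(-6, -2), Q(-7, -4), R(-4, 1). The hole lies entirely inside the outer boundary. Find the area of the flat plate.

610

Outer boundary:
Apply the shoelace (surveyor's) formula: 2A = Σ (x_i·y_{i+1} − x_{i+1}·y_i), indices taken mod 6.
Σ = (79) + (4) + (44) + (482) + (317) + (295) = 1221
Area = |Σ|/2 = 610.5.
Hole:
Σ = (10) + (-23) + (14) = 1
Area = |Σ|/2 = 0.5.
Net area = 610.5 − 0.5 = 610.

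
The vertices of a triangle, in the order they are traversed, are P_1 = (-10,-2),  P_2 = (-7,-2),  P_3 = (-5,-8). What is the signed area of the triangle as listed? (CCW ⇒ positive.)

-9

Apply the surveyor's formula: 2A = Σ (x_i·y_{i+1} − x_{i+1}·y_i), indices taken mod 3.
Σ = (6) + (46) + (-70) = -18
Signed area = Σ/2 = -9 (negative ⇒ clockwise traversal).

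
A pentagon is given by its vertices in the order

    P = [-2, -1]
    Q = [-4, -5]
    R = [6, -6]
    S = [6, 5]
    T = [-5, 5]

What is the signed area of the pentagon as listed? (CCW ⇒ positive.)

98

P→Q: (-2)(-5) − (-4)(-1) = 6
Q→R: (-4)(-6) − (6)(-5) = 54
R→S: (6)(5) − (6)(-6) = 66
S→T: (6)(5) − (-5)(5) = 55
T→P: (-5)(-1) − (-2)(5) = 15
Σ = 196
Signed area = Σ/2 = 98 (positive ⇒ counter-clockwise traversal).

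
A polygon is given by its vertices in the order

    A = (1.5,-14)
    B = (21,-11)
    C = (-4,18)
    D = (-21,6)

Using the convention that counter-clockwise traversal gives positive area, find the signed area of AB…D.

625.25

Apply the shoelace (surveyor's) formula: 2A = Σ (x_i·y_{i+1} − x_{i+1}·y_i), indices taken mod 4.
Σ = (277.5) + (334) + (354) + (285) = 1250.5
Signed area = Σ/2 = 625.25 (positive ⇒ counter-clockwise traversal).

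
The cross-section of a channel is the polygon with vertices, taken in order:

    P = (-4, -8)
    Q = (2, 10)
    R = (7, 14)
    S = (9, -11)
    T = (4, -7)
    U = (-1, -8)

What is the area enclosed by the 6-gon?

175.5

Apply the shoelace (surveyor's) formula: 2A = Σ (x_i·y_{i+1} − x_{i+1}·y_i), indices taken mod 6.
P→Q: (-4)(10) − (2)(-8) = -24
Q→R: (2)(14) − (7)(10) = -42
R→S: (7)(-11) − (9)(14) = -203
S→T: (9)(-7) − (4)(-11) = -19
T→U: (4)(-8) − (-1)(-7) = -39
U→P: (-1)(-8) − (-4)(-8) = -24
Σ = -351
Area = |Σ|/2 = 175.5.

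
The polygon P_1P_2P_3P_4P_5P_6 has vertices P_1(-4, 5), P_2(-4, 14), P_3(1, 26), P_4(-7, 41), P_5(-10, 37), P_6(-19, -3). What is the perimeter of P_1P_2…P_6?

|P_1P_2| = √((0)² + (9)²) = √81 = 9
|P_2P_3| = √((5)² + (12)²) = √169 = 13
|P_3P_4| = √((-8)² + (15)²) = √289 = 17
|P_4P_5| = √((-3)² + (-4)²) = √25 = 5
|P_5P_6| = √((-9)² + (-40)²) = √1681 = 41
|P_6P_1| = √((15)² + (8)²) = √289 = 17
Perimeter = 9 + 13 + 17 + 5 + 41 + 17 = 102.

102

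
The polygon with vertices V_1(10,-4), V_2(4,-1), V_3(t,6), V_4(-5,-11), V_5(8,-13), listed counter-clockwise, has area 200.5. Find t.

-9

The doubled signed area Σ (x_i y_{i+1} − x_{i+1} y_i) is linear in t.
With t=0 it equals 311; the coefficient of t is -10 (from the two edges through V_3).
So -10·t + 311 = 2·200.5 = 401 ⇒ t = -9.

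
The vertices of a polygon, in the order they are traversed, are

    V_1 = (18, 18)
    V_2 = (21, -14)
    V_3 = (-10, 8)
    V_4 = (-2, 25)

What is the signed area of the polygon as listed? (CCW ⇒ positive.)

-661

V_1→V_2: (18)(-14) − (21)(18) = -630
V_2→V_3: (21)(8) − (-10)(-14) = 28
V_3→V_4: (-10)(25) − (-2)(8) = -234
V_4→V_1: (-2)(18) − (18)(25) = -486
Σ = -1322
Signed area = Σ/2 = -661 (negative ⇒ clockwise traversal).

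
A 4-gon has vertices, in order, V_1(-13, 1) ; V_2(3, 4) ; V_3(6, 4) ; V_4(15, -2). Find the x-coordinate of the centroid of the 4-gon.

182/75

Apply the surveyor's formula. First the cross-terms c_i = x_i·y_{i+1} − x_{i+1}·y_i:
  -55, -12, -72, -11  ⇒  2A = -150, A = -75.
Then Σ (x_i + x_{i+1})·c_i = -1092, so x̄ = -1092 / (6·(-75)) = 182/75.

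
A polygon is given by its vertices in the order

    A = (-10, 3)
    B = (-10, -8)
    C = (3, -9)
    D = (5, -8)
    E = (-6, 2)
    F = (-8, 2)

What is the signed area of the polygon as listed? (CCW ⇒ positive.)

103.5

Apply the surveyor's formula: 2A = Σ (x_i·y_{i+1} − x_{i+1}·y_i), indices taken mod 6.
Σ = (110) + (114) + (21) + (-38) + (4) + (-4) = 207
Signed area = Σ/2 = 103.5 (positive ⇒ counter-clockwise traversal).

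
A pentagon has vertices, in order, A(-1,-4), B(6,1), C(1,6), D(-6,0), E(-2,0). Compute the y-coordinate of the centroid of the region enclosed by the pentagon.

Apply the shoelace (surveyor's) formula. First the cross-terms c_i = x_i·y_{i+1} − x_{i+1}·y_i:
  23, 35, 36, 0, 8  ⇒  2A = 102, A = 51.
Then Σ (y_i + y_{i+1})·c_i = 360, so ȳ = 360 / (6·51) = 20/17.

20/17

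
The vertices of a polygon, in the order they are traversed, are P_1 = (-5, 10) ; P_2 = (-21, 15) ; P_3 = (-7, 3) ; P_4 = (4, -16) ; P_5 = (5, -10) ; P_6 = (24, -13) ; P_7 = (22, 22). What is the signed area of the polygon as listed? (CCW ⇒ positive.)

Apply the surveyor's formula: 2A = Σ (x_i·y_{i+1} − x_{i+1}·y_i), indices taken mod 7.
Cross-terms: 135, 42, 100, 40, 175, 814, 330  ⇒  Σ = 1636
Signed area = Σ/2 = 818 (positive ⇒ counter-clockwise traversal).

818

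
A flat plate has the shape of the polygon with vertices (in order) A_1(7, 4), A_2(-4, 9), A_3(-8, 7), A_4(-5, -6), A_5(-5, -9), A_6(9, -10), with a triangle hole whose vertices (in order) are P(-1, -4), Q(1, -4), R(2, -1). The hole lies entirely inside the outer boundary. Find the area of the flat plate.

226

Outer boundary:
Apply the surveyor's formula: 2A = Σ (x_i·y_{i+1} − x_{i+1}·y_i), indices taken mod 6.
A_1→A_2: (7)(9) − (-4)(4) = 79
A_2→A_3: (-4)(7) − (-8)(9) = 44
A_3→A_4: (-8)(-6) − (-5)(7) = 83
A_4→A_5: (-5)(-9) − (-5)(-6) = 15
A_5→A_6: (-5)(-10) − (9)(-9) = 131
A_6→A_1: (9)(4) − (7)(-10) = 106
Σ = 458
Area = |Σ|/2 = 229.
Hole:
Σ = (8) + (7) + (-9) = 6
Area = |Σ|/2 = 3.
Net area = 229 − 3 = 226.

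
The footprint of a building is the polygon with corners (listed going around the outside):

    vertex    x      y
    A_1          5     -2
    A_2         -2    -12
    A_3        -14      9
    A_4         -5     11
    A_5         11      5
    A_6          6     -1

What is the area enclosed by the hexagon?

276.5

Apply the surveyor's formula: 2A = Σ (x_i·y_{i+1} − x_{i+1}·y_i), indices taken mod 6.
Σ = (-64) + (-186) + (-109) + (-146) + (-41) + (-7) = -553
Area = |Σ|/2 = 276.5.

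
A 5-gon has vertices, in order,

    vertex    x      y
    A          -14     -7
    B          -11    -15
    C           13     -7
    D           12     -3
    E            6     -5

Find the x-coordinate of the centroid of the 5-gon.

Apply the shoelace formula. First the cross-terms c_i = x_i·y_{i+1} − x_{i+1}·y_i:
  133, 272, 45, -42, -112  ⇒  2A = 296, A = 148.
Then Σ (x_i + x_{i+1})·c_i = -1516, so x̄ = -1516 / (6·148) = -379/222.

-379/222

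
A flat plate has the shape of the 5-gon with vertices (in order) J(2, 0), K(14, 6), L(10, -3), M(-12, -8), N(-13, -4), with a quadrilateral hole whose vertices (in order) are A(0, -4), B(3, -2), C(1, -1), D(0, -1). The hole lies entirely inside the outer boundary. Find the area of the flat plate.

122

Outer boundary:
Σ = (12) + (-102) + (-116) + (-56) + (8) = -254
Area = |Σ|/2 = 127.
Hole:
Apply Gauss's area formula: 2A = Σ (x_i·y_{i+1} − x_{i+1}·y_i), indices taken mod 4.
Σ = (12) + (-1) + (-1) + (0) = 10
Area = |Σ|/2 = 5.
Net area = 127 − 5 = 122.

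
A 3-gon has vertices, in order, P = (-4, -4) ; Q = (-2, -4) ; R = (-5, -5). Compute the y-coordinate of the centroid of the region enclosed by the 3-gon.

-13/3

Apply Gauss's area formula. First the cross-terms c_i = x_i·y_{i+1} − x_{i+1}·y_i:
  8, -10, 0  ⇒  2A = -2, A = -1.
Then Σ (y_i + y_{i+1})·c_i = 26, so ȳ = 26 / (6·(-1)) = -13/3.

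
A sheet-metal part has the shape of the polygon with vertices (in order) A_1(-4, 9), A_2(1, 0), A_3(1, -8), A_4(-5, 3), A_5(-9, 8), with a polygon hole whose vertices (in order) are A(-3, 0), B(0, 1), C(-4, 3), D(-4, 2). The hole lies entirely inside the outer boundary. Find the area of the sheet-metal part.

Outer boundary:
A_1→A_2: (-4)(0) − (1)(9) = -9
A_2→A_3: (1)(-8) − (1)(0) = -8
A_3→A_4: (1)(3) − (-5)(-8) = -37
A_4→A_5: (-5)(8) − (-9)(3) = -13
A_5→A_1: (-9)(9) − (-4)(8) = -49
Σ = -116
Area = |Σ|/2 = 58.
Hole:
Apply the shoelace (surveyor's) formula: 2A = Σ (x_i·y_{i+1} − x_{i+1}·y_i), indices taken mod 4.
A→B: (-3)(1) − (0)(0) = -3
B→C: (0)(3) − (-4)(1) = 4
C→D: (-4)(2) − (-4)(3) = 4
D→A: (-4)(0) − (-3)(2) = 6
Σ = 11
Area = |Σ|/2 = 5.5.
Net area = 58 − 5.5 = 52.5.

52.5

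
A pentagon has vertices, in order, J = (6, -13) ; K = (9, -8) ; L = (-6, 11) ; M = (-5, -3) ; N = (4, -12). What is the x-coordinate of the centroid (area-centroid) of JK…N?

0.6

Apply the surveyor's formula. First the cross-terms c_i = x_i·y_{i+1} − x_{i+1}·y_i:
  69, 51, 73, 72, 20  ⇒  2A = 285, A = 142.5.
Then Σ (x_i + x_{i+1})·c_i = 513, so x̄ = 513 / (6·142.5) = 0.6.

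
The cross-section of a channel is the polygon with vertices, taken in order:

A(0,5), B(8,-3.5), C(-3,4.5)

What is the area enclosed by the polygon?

14.75

Apply Gauss's area formula: 2A = Σ (x_i·y_{i+1} − x_{i+1}·y_i), indices taken mod 3.
A→B: (0)(-3.5) − (8)(5) = -40
B→C: (8)(4.5) − (-3)(-3.5) = 25.5
C→A: (-3)(5) − (0)(4.5) = -15
Σ = -29.5
Area = |Σ|/2 = 14.75.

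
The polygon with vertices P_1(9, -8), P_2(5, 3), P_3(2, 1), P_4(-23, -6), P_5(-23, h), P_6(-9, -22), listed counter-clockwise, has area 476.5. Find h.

-17

Write out the shoelace sum; only the two edges meeting at P_5 involve h:
2·Area = [((-23)·h − (-23)·(-6)) + ((-23)·(-22) − (-9)·h)] + 347
       = -14·h + 715 = 953
⇒ h = -17.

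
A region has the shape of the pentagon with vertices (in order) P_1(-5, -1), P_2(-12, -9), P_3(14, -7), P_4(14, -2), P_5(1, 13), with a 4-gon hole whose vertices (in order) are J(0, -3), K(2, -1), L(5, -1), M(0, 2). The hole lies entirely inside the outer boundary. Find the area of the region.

271

Outer boundary:
Cross-terms: 33, 210, 70, 184, 64  ⇒  Σ = 561
Area = |Σ|/2 = 280.5.
Hole:
Apply the shoelace formula: 2A = Σ (x_i·y_{i+1} − x_{i+1}·y_i), indices taken mod 4.
Σ = (6) + (3) + (10) + (0) = 19
Area = |Σ|/2 = 9.5.
Net area = 280.5 − 9.5 = 271.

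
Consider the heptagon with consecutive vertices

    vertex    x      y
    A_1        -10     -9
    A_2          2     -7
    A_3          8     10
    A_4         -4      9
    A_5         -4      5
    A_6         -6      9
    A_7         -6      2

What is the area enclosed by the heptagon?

201

Apply Gauss's area formula: 2A = Σ (x_i·y_{i+1} − x_{i+1}·y_i), indices taken mod 7.
A_1→A_2: (-10)(-7) − (2)(-9) = 88
A_2→A_3: (2)(10) − (8)(-7) = 76
A_3→A_4: (8)(9) − (-4)(10) = 112
A_4→A_5: (-4)(5) − (-4)(9) = 16
A_5→A_6: (-4)(9) − (-6)(5) = -6
A_6→A_7: (-6)(2) − (-6)(9) = 42
A_7→A_1: (-6)(-9) − (-10)(2) = 74
Σ = 402
Area = |Σ|/2 = 201.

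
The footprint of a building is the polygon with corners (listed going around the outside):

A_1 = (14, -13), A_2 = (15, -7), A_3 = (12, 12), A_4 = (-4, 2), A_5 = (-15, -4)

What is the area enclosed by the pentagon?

365

Σ = (97) + (264) + (72) + (46) + (251) = 730
Area = |Σ|/2 = 365.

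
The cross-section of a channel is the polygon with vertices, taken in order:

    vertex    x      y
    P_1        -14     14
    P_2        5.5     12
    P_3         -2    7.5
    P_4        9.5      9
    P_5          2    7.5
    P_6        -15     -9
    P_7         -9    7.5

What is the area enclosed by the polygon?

167.875

Apply Gauss's area formula: 2A = Σ (x_i·y_{i+1} − x_{i+1}·y_i), indices taken mod 7.
Σ = (-245) + (65.25) + (-89.25) + (53.25) + (94.5) + (-193.5) + (-21) = -335.75
Area = |Σ|/2 = 167.875.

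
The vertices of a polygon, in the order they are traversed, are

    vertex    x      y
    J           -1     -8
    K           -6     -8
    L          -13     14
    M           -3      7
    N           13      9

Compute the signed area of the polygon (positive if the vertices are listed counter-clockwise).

Cross-terms: -40, -188, -49, -118, -95  ⇒  Σ = -490
Signed area = Σ/2 = -245 (negative ⇒ clockwise traversal).

-245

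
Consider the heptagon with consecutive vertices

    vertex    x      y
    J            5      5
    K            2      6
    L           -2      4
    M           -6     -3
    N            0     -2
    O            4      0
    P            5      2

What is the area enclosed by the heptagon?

Apply Gauss's area formula: 2A = Σ (x_i·y_{i+1} − x_{i+1}·y_i), indices taken mod 7.
Cross-terms: 20, 20, 30, 12, 8, 8, 15  ⇒  Σ = 113
Area = |Σ|/2 = 56.5.

56.5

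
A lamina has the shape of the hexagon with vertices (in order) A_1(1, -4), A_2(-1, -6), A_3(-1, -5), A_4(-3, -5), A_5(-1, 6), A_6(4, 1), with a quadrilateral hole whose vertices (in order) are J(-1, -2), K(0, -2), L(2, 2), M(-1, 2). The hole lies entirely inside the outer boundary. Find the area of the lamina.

35

Outer boundary:
A_1→A_2: (1)(-6) − (-1)(-4) = -10
A_2→A_3: (-1)(-5) − (-1)(-6) = -1
A_3→A_4: (-1)(-5) − (-3)(-5) = -10
A_4→A_5: (-3)(6) − (-1)(-5) = -23
A_5→A_6: (-1)(1) − (4)(6) = -25
A_6→A_1: (4)(-4) − (1)(1) = -17
Σ = -86
Area = |Σ|/2 = 43.
Hole:
Cross-terms: 2, 4, 6, 4  ⇒  Σ = 16
Area = |Σ|/2 = 8.
Net area = 43 − 8 = 35.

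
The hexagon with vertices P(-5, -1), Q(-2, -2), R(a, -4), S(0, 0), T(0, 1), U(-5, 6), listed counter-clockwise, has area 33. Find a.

The doubled signed area Σ (x_i y_{i+1} − x_{i+1} y_i) is linear in a.
With a=0 it equals 56; the coefficient of a is 2 (from the two edges through R).
So 2·a + 56 = 2·33 = 66 ⇒ a = 5.

5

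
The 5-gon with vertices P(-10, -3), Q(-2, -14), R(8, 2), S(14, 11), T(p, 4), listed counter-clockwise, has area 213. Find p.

-2

Write out the shoelace sum; only the two edges meeting at T involve p:
2·Area = [(14·4 − p·11) + (p·(-3) − (-10)·4)] + 302
       = -14·p + 398 = 426
⇒ p = -2.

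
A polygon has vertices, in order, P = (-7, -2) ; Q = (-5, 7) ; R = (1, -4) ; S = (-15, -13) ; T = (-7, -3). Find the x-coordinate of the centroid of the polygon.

Apply the shoelace (surveyor's) formula. First the cross-terms c_i = x_i·y_{i+1} − x_{i+1}·y_i:
  -59, 13, -73, -46, -7  ⇒  2A = -172, A = -86.
Then Σ (x_i + x_{i+1})·c_i = 2788, so x̄ = 2788 / (6·(-86)) = -697/129.

-697/129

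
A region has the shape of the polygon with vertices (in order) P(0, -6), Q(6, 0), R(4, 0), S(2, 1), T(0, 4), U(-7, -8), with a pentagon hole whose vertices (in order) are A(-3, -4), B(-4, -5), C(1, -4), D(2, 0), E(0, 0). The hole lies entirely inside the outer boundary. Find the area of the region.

45

Outer boundary:
Apply Gauss's area formula: 2A = Σ (x_i·y_{i+1} − x_{i+1}·y_i), indices taken mod 6.
Σ = (36) + (0) + (4) + (8) + (28) + (42) = 118
Area = |Σ|/2 = 59.
Hole:
Apply the surveyor's formula: 2A = Σ (x_i·y_{i+1} − x_{i+1}·y_i), indices taken mod 5.
A→B: (-3)(-5) − (-4)(-4) = -1
B→C: (-4)(-4) − (1)(-5) = 21
C→D: (1)(0) − (2)(-4) = 8
D→E: (2)(0) − (0)(0) = 0
E→A: (0)(-4) − (-3)(0) = 0
Σ = 28
Area = |Σ|/2 = 14.
Net area = 59 − 14 = 45.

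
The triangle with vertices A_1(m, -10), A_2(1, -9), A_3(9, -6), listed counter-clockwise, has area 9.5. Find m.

The doubled signed area Σ (x_i y_{i+1} − x_{i+1} y_i) is linear in m.
With m=0 it equals -5; the coefficient of m is -3 (from the two edges through A_1).
So -3·m + -5 = 2·9.5 = 19 ⇒ m = -8.

-8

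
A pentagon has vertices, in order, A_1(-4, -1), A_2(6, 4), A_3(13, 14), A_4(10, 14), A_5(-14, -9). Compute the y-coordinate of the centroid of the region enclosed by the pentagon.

Apply Gauss's area formula. First the cross-terms c_i = x_i·y_{i+1} − x_{i+1}·y_i:
  -10, 32, 42, 106, -22  ⇒  2A = 148, A = 74.
Then Σ (y_i + y_{i+1})·c_i = 2472, so ȳ = 2472 / (6·74) = 206/37.

206/37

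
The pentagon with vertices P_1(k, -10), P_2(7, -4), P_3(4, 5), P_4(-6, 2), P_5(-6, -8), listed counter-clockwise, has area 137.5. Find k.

-1

The doubled signed area Σ (x_i y_{i+1} − x_{i+1} y_i) is linear in k.
With k=0 it equals 279; the coefficient of k is 4 (from the two edges through P_1).
So 4·k + 279 = 2·137.5 = 275 ⇒ k = -1.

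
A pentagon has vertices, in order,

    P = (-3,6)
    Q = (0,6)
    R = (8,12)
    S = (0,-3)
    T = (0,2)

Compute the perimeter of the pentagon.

|PQ| = √((3)² + (0)²) = √9 = 3
|QR| = √((8)² + (6)²) = √100 = 10
|RS| = √((-8)² + (-15)²) = √289 = 17
|ST| = √((0)² + (5)²) = √25 = 5
|TP| = √((-3)² + (4)²) = √25 = 5
Perimeter = 3 + 10 + 17 + 5 + 5 = 40.

40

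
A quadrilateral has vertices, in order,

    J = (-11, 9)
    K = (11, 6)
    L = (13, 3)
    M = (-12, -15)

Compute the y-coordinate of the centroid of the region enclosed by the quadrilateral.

Apply Gauss's area formula. First the cross-terms c_i = x_i·y_{i+1} − x_{i+1}·y_i:
  -165, -45, -159, -273  ⇒  2A = -642, A = -321.
Then Σ (y_i + y_{i+1})·c_i = 666, so ȳ = 666 / (6·(-321)) = -37/107.

-37/107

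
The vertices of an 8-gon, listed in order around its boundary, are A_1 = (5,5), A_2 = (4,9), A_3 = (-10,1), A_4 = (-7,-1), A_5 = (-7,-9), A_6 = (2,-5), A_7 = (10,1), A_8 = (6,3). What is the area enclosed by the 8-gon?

Cross-terms: 25, 94, 17, 56, 53, 52, 24, 15  ⇒  Σ = 336
Area = |Σ|/2 = 168.

168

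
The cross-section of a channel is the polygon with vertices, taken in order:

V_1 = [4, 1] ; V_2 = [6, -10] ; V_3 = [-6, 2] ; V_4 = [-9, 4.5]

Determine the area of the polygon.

Apply the shoelace (surveyor's) formula: 2A = Σ (x_i·y_{i+1} − x_{i+1}·y_i), indices taken mod 4.
Cross-terms: -46, -48, -9, -27  ⇒  Σ = -130
Area = |Σ|/2 = 65.

65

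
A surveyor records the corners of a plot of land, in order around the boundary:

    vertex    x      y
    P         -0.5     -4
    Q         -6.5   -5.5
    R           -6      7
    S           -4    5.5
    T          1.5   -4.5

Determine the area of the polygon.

Apply the shoelace (surveyor's) formula: 2A = Σ (x_i·y_{i+1} − x_{i+1}·y_i), indices taken mod 5.
Cross-terms: -23.25, -78.5, -5, 9.75, -8.25  ⇒  Σ = -105.25
Area = |Σ|/2 = 52.625.

52.625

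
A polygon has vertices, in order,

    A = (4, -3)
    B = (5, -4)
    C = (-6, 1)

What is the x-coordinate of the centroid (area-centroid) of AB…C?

Apply the surveyor's formula. First the cross-terms c_i = x_i·y_{i+1} − x_{i+1}·y_i:
  -1, -19, 14  ⇒  2A = -6, A = -3.
Then Σ (x_i + x_{i+1})·c_i = -18, so x̄ = -18 / (6·(-3)) = 1.

1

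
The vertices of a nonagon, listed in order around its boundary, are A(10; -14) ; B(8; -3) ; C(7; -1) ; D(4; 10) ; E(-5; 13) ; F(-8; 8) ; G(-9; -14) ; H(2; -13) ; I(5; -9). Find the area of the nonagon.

Apply the shoelace (surveyor's) formula: 2A = Σ (x_i·y_{i+1} − x_{i+1}·y_i), indices taken mod 9.
A→B: (10)(-3) − (8)(-14) = 82
B→C: (8)(-1) − (7)(-3) = 13
C→D: (7)(10) − (4)(-1) = 74
D→E: (4)(13) − (-5)(10) = 102
E→F: (-5)(8) − (-8)(13) = 64
F→G: (-8)(-14) − (-9)(8) = 184
G→H: (-9)(-13) − (2)(-14) = 145
H→I: (2)(-9) − (5)(-13) = 47
I→A: (5)(-14) − (10)(-9) = 20
Σ = 731
Area = |Σ|/2 = 365.5.

365.5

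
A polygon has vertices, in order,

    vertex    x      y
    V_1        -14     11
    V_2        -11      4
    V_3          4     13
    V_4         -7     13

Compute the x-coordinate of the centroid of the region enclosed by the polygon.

-143/21

Apply Gauss's area formula. First the cross-terms c_i = x_i·y_{i+1} − x_{i+1}·y_i:
  65, -159, 143, 105  ⇒  2A = 154, A = 77.
Then Σ (x_i + x_{i+1})·c_i = -3146, so x̄ = -3146 / (6·77) = -143/21.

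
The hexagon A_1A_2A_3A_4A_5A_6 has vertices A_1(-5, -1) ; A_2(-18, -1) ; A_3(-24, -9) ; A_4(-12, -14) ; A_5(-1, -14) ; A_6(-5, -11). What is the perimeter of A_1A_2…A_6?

|A_1A_2| = √((-13)² + (0)²) = √169 = 13
|A_2A_3| = √((-6)² + (-8)²) = √100 = 10
|A_3A_4| = √((12)² + (-5)²) = √169 = 13
|A_4A_5| = √((11)² + (0)²) = √121 = 11
|A_5A_6| = √((-4)² + (3)²) = √25 = 5
|A_6A_1| = √((0)² + (10)²) = √100 = 10
Perimeter = 13 + 10 + 13 + 11 + 5 + 10 = 62.

62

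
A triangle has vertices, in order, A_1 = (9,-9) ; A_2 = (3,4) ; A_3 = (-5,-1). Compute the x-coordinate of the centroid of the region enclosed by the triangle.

7/3

Apply the shoelace formula. First the cross-terms c_i = x_i·y_{i+1} − x_{i+1}·y_i:
  63, 17, 54  ⇒  2A = 134, A = 67.
Then Σ (x_i + x_{i+1})·c_i = 938, so x̄ = 938 / (6·67) = 7/3.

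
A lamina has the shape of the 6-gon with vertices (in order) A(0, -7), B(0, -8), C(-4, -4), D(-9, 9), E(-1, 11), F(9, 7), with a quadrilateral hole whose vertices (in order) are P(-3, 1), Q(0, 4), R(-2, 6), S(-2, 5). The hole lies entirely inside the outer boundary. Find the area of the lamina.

176

Outer boundary:
Apply Gauss's area formula: 2A = Σ (x_i·y_{i+1} − x_{i+1}·y_i), indices taken mod 6.
A→B: (0)(-8) − (0)(-7) = 0
B→C: (0)(-4) − (-4)(-8) = -32
C→D: (-4)(9) − (-9)(-4) = -72
D→E: (-9)(11) − (-1)(9) = -90
E→F: (-1)(7) − (9)(11) = -106
F→A: (9)(-7) − (0)(7) = -63
Σ = -363
Area = |Σ|/2 = 181.5.
Hole:
Σ = (-12) + (8) + (2) + (13) = 11
Area = |Σ|/2 = 5.5.
Net area = 181.5 − 5.5 = 176.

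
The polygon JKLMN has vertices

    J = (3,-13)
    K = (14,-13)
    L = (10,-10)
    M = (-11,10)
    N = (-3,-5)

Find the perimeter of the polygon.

|JK| = √((11)² + (0)²) = √121 = 11
|KL| = √((-4)² + (3)²) = √25 = 5
|LM| = √((-21)² + (20)²) = √841 = 29
|MN| = √((8)² + (-15)²) = √289 = 17
|NJ| = √((6)² + (-8)²) = √100 = 10
Perimeter = 11 + 5 + 29 + 17 + 10 = 72.

72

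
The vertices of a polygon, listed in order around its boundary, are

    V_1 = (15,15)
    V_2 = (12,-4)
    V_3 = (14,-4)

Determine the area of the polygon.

V_1→V_2: (15)(-4) − (12)(15) = -240
V_2→V_3: (12)(-4) − (14)(-4) = 8
V_3→V_1: (14)(15) − (15)(-4) = 270
Σ = 38
Area = |Σ|/2 = 19.

19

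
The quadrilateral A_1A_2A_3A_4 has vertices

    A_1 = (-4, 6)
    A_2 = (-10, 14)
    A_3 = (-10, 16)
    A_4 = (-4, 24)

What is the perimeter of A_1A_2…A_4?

|A_1A_2| = √((-6)² + (8)²) = √100 = 10
|A_2A_3| = √((0)² + (2)²) = √4 = 2
|A_3A_4| = √((6)² + (8)²) = √100 = 10
|A_4A_1| = √((0)² + (-18)²) = √324 = 18
Perimeter = 10 + 2 + 10 + 18 = 40.

40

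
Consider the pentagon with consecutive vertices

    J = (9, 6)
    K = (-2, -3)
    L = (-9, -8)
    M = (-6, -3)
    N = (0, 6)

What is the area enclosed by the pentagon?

68.5

Apply Gauss's area formula: 2A = Σ (x_i·y_{i+1} − x_{i+1}·y_i), indices taken mod 5.
J→K: (9)(-3) − (-2)(6) = -15
K→L: (-2)(-8) − (-9)(-3) = -11
L→M: (-9)(-3) − (-6)(-8) = -21
M→N: (-6)(6) − (0)(-3) = -36
N→J: (0)(6) − (9)(6) = -54
Σ = -137
Area = |Σ|/2 = 68.5.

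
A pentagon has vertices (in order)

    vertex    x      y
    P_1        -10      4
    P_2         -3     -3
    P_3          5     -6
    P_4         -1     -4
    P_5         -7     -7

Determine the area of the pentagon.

35

Σ = (42) + (33) + (-26) + (-21) + (-98) = -70
Area = |Σ|/2 = 35.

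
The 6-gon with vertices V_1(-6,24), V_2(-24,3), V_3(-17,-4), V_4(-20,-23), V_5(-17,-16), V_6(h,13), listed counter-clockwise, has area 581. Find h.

9

Write out the shoelace sum; only the two edges meeting at V_6 involve h:
2·Area = [((-17)·13 − h·(-16)) + (h·24 − (-6)·13)] + 945
       = 40·h + 802 = 1162
⇒ h = 9.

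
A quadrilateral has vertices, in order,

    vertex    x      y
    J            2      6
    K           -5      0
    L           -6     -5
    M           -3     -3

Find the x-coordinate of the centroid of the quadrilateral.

Apply the shoelace formula. First the cross-terms c_i = x_i·y_{i+1} − x_{i+1}·y_i:
  30, 25, 3, -12  ⇒  2A = 46, A = 23.
Then Σ (x_i + x_{i+1})·c_i = -380, so x̄ = -380 / (6·23) = -190/69.

-190/69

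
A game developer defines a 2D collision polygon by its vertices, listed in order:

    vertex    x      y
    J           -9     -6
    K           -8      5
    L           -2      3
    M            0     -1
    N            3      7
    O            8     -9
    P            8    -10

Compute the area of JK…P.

Apply Gauss's area formula: 2A = Σ (x_i·y_{i+1} − x_{i+1}·y_i), indices taken mod 7.
Σ = (-93) + (-14) + (2) + (3) + (-83) + (-8) + (-138) = -331
Area = |Σ|/2 = 165.5.

165.5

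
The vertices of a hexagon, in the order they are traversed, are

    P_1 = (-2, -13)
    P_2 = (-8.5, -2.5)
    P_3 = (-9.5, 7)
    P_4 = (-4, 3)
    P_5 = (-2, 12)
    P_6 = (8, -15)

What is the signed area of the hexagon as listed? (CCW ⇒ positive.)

Apply the shoelace formula: 2A = Σ (x_i·y_{i+1} − x_{i+1}·y_i), indices taken mod 6.
P_1→P_2: (-2)(-2.5) − (-8.5)(-13) = -105.5
P_2→P_3: (-8.5)(7) − (-9.5)(-2.5) = -83.25
P_3→P_4: (-9.5)(3) − (-4)(7) = -0.5
P_4→P_5: (-4)(12) − (-2)(3) = -42
P_5→P_6: (-2)(-15) − (8)(12) = -66
P_6→P_1: (8)(-13) − (-2)(-15) = -134
Σ = -431.25
Signed area = Σ/2 = -215.625 (negative ⇒ clockwise traversal).

-215.625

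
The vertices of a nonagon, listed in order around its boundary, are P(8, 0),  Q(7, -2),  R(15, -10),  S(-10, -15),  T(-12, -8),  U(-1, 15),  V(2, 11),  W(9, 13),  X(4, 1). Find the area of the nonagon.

Apply the surveyor's formula: 2A = Σ (x_i·y_{i+1} − x_{i+1}·y_i), indices taken mod 9.
Σ = (-16) + (-40) + (-325) + (-100) + (-188) + (-41) + (-73) + (-43) + (-8) = -834
Area = |Σ|/2 = 417.

417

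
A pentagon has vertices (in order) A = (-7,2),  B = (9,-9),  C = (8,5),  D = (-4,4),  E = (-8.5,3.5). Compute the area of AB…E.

Σ = (45) + (117) + (52) + (20) + (7.5) = 241.5
Area = |Σ|/2 = 120.75.

120.75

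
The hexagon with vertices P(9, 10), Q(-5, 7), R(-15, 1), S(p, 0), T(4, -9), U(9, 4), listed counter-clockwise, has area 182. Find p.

0

Write out the shoelace sum; only the two edges meeting at S involve p:
2·Area = [((-15)·0 − p·1) + (p·(-9) − 4·0)] + 364
       = -10·p + 364 = 364
⇒ p = 0.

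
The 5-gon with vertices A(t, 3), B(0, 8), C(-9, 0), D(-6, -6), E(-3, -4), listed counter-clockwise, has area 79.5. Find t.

3

The doubled signed area Σ (x_i y_{i+1} − x_{i+1} y_i) is linear in t.
With t=0 it equals 123; the coefficient of t is 12 (from the two edges through A).
So 12·t + 123 = 2·79.5 = 159 ⇒ t = 3.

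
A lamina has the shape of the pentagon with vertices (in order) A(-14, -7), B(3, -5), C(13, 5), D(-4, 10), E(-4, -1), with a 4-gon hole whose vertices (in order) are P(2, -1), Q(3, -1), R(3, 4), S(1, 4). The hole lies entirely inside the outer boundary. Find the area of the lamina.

182

Outer boundary:
Σ = (91) + (80) + (150) + (44) + (14) = 379
Area = |Σ|/2 = 189.5.
Hole:
Apply the surveyor's formula: 2A = Σ (x_i·y_{i+1} − x_{i+1}·y_i), indices taken mod 4.
Σ = (1) + (15) + (8) + (-9) = 15
Area = |Σ|/2 = 7.5.
Net area = 189.5 − 7.5 = 182.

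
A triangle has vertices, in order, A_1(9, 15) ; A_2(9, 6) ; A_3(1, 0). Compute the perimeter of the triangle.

36

|A_1A_2| = √((0)² + (-9)²) = √81 = 9
|A_2A_3| = √((-8)² + (-6)²) = √100 = 10
|A_3A_1| = √((8)² + (15)²) = √289 = 17
Perimeter = 9 + 10 + 17 = 36.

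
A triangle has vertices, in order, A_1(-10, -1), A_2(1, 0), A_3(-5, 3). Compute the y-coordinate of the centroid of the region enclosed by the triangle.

Apply the shoelace (surveyor's) formula. First the cross-terms c_i = x_i·y_{i+1} − x_{i+1}·y_i:
  1, 3, 35  ⇒  2A = 39, A = 19.5.
Then Σ (y_i + y_{i+1})·c_i = 78, so ȳ = 78 / (6·19.5) = 2/3.

2/3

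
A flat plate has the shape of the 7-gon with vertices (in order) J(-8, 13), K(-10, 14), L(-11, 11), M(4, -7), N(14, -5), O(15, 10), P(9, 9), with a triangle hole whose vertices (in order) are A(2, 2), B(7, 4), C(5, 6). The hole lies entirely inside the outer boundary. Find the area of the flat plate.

Outer boundary:
Apply the shoelace formula: 2A = Σ (x_i·y_{i+1} − x_{i+1}·y_i), indices taken mod 7.
J→K: (-8)(14) − (-10)(13) = 18
K→L: (-10)(11) − (-11)(14) = 44
L→M: (-11)(-7) − (4)(11) = 33
M→N: (4)(-5) − (14)(-7) = 78
N→O: (14)(10) − (15)(-5) = 215
O→P: (15)(9) − (9)(10) = 45
P→J: (9)(13) − (-8)(9) = 189
Σ = 622
Area = |Σ|/2 = 311.
Hole:
Σ = (-6) + (22) + (-2) = 14
Area = |Σ|/2 = 7.
Net area = 311 − 7 = 304.

304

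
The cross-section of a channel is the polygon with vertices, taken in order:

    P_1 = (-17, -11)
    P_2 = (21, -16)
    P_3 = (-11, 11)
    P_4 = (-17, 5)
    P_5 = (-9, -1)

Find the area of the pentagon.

417

Apply the shoelace formula: 2A = Σ (x_i·y_{i+1} − x_{i+1}·y_i), indices taken mod 5.
Σ = (503) + (55) + (132) + (62) + (82) = 834
Area = |Σ|/2 = 417.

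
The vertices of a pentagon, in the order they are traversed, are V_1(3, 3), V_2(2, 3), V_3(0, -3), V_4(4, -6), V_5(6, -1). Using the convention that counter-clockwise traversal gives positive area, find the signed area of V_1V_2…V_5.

31

Apply the surveyor's formula: 2A = Σ (x_i·y_{i+1} − x_{i+1}·y_i), indices taken mod 5.
V_1→V_2: (3)(3) − (2)(3) = 3
V_2→V_3: (2)(-3) − (0)(3) = -6
V_3→V_4: (0)(-6) − (4)(-3) = 12
V_4→V_5: (4)(-1) − (6)(-6) = 32
V_5→V_1: (6)(3) − (3)(-1) = 21
Σ = 62
Signed area = Σ/2 = 31 (positive ⇒ counter-clockwise traversal).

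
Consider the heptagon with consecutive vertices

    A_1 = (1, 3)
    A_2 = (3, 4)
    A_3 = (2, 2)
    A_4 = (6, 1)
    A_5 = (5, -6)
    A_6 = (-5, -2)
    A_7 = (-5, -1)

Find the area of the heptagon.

A_1→A_2: (1)(4) − (3)(3) = -5
A_2→A_3: (3)(2) − (2)(4) = -2
A_3→A_4: (2)(1) − (6)(2) = -10
A_4→A_5: (6)(-6) − (5)(1) = -41
A_5→A_6: (5)(-2) − (-5)(-6) = -40
A_6→A_7: (-5)(-1) − (-5)(-2) = -5
A_7→A_1: (-5)(3) − (1)(-1) = -14
Σ = -117
Area = |Σ|/2 = 58.5.

58.5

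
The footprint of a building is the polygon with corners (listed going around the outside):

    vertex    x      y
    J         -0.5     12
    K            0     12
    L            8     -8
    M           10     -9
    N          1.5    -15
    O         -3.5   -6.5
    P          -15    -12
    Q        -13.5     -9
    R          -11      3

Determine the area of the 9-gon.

322.625

Apply the shoelace formula: 2A = Σ (x_i·y_{i+1} − x_{i+1}·y_i), indices taken mod 9.
Σ = (-6) + (-96) + (8) + (-136.5) + (-62.25) + (-55.5) + (-27) + (-139.5) + (-130.5) = -645.25
Area = |Σ|/2 = 322.625.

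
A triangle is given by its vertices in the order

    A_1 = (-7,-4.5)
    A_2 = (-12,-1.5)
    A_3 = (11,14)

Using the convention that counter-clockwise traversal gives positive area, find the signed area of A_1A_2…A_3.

-73.25

Apply Gauss's area formula: 2A = Σ (x_i·y_{i+1} − x_{i+1}·y_i), indices taken mod 3.
Σ = (-43.5) + (-151.5) + (48.5) = -146.5
Signed area = Σ/2 = -73.25 (negative ⇒ clockwise traversal).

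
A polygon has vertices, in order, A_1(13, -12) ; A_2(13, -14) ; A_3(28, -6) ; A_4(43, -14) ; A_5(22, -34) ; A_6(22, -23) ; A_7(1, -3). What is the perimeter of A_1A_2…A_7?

|A_1A_2| = √((0)² + (-2)²) = √4 = 2
|A_2A_3| = √((15)² + (8)²) = √289 = 17
|A_3A_4| = √((15)² + (-8)²) = √289 = 17
|A_4A_5| = √((-21)² + (-20)²) = √841 = 29
|A_5A_6| = √((0)² + (11)²) = √121 = 11
|A_6A_7| = √((-21)² + (20)²) = √841 = 29
|A_7A_1| = √((12)² + (-9)²) = √225 = 15
Perimeter = 2 + 17 + 17 + 29 + 11 + 29 + 15 = 120.

120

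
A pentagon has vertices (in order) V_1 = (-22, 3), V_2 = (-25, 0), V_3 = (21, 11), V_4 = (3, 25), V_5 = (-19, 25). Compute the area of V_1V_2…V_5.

667.5

Apply the surveyor's formula: 2A = Σ (x_i·y_{i+1} − x_{i+1}·y_i), indices taken mod 5.
V_1→V_2: (-22)(0) − (-25)(3) = 75
V_2→V_3: (-25)(11) − (21)(0) = -275
V_3→V_4: (21)(25) − (3)(11) = 492
V_4→V_5: (3)(25) − (-19)(25) = 550
V_5→V_1: (-19)(3) − (-22)(25) = 493
Σ = 1335
Area = |Σ|/2 = 667.5.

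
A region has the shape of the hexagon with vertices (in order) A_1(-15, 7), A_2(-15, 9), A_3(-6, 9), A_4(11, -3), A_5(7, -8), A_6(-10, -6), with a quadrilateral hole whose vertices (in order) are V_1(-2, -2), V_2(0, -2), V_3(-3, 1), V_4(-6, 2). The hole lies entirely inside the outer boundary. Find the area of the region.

263.5

Outer boundary:
Apply the shoelace (surveyor's) formula: 2A = Σ (x_i·y_{i+1} − x_{i+1}·y_i), indices taken mod 6.
A_1→A_2: (-15)(9) − (-15)(7) = -30
A_2→A_3: (-15)(9) − (-6)(9) = -81
A_3→A_4: (-6)(-3) − (11)(9) = -81
A_4→A_5: (11)(-8) − (7)(-3) = -67
A_5→A_6: (7)(-6) − (-10)(-8) = -122
A_6→A_1: (-10)(7) − (-15)(-6) = -160
Σ = -541
Area = |Σ|/2 = 270.5.
Hole:
Apply the shoelace formula: 2A = Σ (x_i·y_{i+1} − x_{i+1}·y_i), indices taken mod 4.
V_1→V_2: (-2)(-2) − (0)(-2) = 4
V_2→V_3: (0)(1) − (-3)(-2) = -6
V_3→V_4: (-3)(2) − (-6)(1) = 0
V_4→V_1: (-6)(-2) − (-2)(2) = 16
Σ = 14
Area = |Σ|/2 = 7.
Net area = 270.5 − 7 = 263.5.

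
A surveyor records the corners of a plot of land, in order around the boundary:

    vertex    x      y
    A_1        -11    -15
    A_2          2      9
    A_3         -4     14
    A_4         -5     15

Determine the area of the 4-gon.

Cross-terms: -69, 64, 10, 240  ⇒  Σ = 245
Area = |Σ|/2 = 122.5.

122.5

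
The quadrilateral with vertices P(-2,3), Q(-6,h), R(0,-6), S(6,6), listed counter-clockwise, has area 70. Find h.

The doubled signed area Σ (x_i y_{i+1} − x_{i+1} y_i) is linear in h.
With h=0 it equals 120; the coefficient of h is -2 (from the two edges through Q).
So -2·h + 120 = 2·70 = 140 ⇒ h = -10.

-10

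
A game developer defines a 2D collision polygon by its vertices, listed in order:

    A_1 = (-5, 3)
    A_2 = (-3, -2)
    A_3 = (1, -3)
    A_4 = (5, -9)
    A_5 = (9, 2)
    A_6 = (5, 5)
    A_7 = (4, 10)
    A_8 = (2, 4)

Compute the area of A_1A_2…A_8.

A_1→A_2: (-5)(-2) − (-3)(3) = 19
A_2→A_3: (-3)(-3) − (1)(-2) = 11
A_3→A_4: (1)(-9) − (5)(-3) = 6
A_4→A_5: (5)(2) − (9)(-9) = 91
A_5→A_6: (9)(5) − (5)(2) = 35
A_6→A_7: (5)(10) − (4)(5) = 30
A_7→A_8: (4)(4) − (2)(10) = -4
A_8→A_1: (2)(3) − (-5)(4) = 26
Σ = 214
Area = |Σ|/2 = 107.

107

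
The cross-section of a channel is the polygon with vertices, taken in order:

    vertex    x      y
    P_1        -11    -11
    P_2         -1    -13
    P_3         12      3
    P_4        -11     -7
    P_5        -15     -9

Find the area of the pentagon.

147

Cross-terms: 132, 153, -51, -6, 66  ⇒  Σ = 294
Area = |Σ|/2 = 147.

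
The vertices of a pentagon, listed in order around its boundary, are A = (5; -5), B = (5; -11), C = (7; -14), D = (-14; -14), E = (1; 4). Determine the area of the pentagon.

Apply the surveyor's formula: 2A = Σ (x_i·y_{i+1} − x_{i+1}·y_i), indices taken mod 5.
Cross-terms: -30, 7, -294, -42, -25  ⇒  Σ = -384
Area = |Σ|/2 = 192.

192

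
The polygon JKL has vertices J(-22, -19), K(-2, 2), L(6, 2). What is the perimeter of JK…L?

72

|JK| = √((20)² + (21)²) = √841 = 29
|KL| = √((8)² + (0)²) = √64 = 8
|LJ| = √((-28)² + (-21)²) = √1225 = 35
Perimeter = 29 + 8 + 35 = 72.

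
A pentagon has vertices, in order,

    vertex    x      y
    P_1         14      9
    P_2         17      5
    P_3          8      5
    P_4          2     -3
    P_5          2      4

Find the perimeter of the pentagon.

44

|P_1P_2| = √((3)² + (-4)²) = √25 = 5
|P_2P_3| = √((-9)² + (0)²) = √81 = 9
|P_3P_4| = √((-6)² + (-8)²) = √100 = 10
|P_4P_5| = √((0)² + (7)²) = √49 = 7
|P_5P_1| = √((12)² + (5)²) = √169 = 13
Perimeter = 5 + 9 + 10 + 7 + 13 = 44.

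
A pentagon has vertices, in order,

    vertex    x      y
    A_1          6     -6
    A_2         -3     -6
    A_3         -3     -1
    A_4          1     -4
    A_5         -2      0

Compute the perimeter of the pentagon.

|A_1A_2| = √((-9)² + (0)²) = √81 = 9
|A_2A_3| = √((0)² + (5)²) = √25 = 5
|A_3A_4| = √((4)² + (-3)²) = √25 = 5
|A_4A_5| = √((-3)² + (4)²) = √25 = 5
|A_5A_1| = √((8)² + (-6)²) = √100 = 10
Perimeter = 9 + 5 + 5 + 5 + 10 = 34.

34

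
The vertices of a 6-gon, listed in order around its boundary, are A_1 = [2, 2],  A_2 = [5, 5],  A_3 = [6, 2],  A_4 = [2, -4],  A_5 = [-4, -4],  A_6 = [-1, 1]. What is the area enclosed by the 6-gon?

Apply the shoelace (surveyor's) formula: 2A = Σ (x_i·y_{i+1} − x_{i+1}·y_i), indices taken mod 6.
Cross-terms: 0, -20, -28, -24, -8, -4  ⇒  Σ = -84
Area = |Σ|/2 = 42.

42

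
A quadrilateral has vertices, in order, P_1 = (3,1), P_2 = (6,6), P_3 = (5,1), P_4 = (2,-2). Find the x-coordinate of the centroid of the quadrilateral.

25/6

Apply the shoelace formula. First the cross-terms c_i = x_i·y_{i+1} − x_{i+1}·y_i:
  12, -24, -12, 8  ⇒  2A = -16, A = -8.
Then Σ (x_i + x_{i+1})·c_i = -200, so x̄ = -200 / (6·(-8)) = 25/6.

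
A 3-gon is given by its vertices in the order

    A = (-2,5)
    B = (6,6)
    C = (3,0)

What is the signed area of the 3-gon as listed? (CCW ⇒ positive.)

-22.5

Apply the surveyor's formula: 2A = Σ (x_i·y_{i+1} − x_{i+1}·y_i), indices taken mod 3.
Cross-terms: -42, -18, 15  ⇒  Σ = -45
Signed area = Σ/2 = -22.5 (negative ⇒ clockwise traversal).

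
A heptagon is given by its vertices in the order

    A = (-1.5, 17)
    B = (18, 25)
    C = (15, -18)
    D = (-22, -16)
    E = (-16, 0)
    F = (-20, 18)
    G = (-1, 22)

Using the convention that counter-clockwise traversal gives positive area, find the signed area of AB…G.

Apply the shoelace (surveyor's) formula: 2A = Σ (x_i·y_{i+1} − x_{i+1}·y_i), indices taken mod 7.
Cross-terms: -343.5, -699, -636, -256, -288, -422, 16  ⇒  Σ = -2628.5
Signed area = Σ/2 = -1314.25 (negative ⇒ clockwise traversal).

-1314.25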